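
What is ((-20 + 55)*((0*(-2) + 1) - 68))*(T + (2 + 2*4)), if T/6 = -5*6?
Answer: 398650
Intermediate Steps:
T = -180 (T = 6*(-5*6) = 6*(-30) = -180)
((-20 + 55)*((0*(-2) + 1) - 68))*(T + (2 + 2*4)) = ((-20 + 55)*((0*(-2) + 1) - 68))*(-180 + (2 + 2*4)) = (35*((0 + 1) - 68))*(-180 + (2 + 8)) = (35*(1 - 68))*(-180 + 10) = (35*(-67))*(-170) = -2345*(-170) = 398650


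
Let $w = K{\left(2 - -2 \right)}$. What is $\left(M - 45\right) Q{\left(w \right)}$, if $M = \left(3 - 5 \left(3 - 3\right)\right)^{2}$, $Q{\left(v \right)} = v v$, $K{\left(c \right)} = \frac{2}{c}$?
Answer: $-9$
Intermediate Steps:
$w = \frac{1}{2}$ ($w = \frac{2}{2 - -2} = \frac{2}{2 + 2} = \frac{2}{4} = 2 \cdot \frac{1}{4} = \frac{1}{2} \approx 0.5$)
$Q{\left(v \right)} = v^{2}$
$M = 9$ ($M = \left(3 - 0\right)^{2} = \left(3 + 0\right)^{2} = 3^{2} = 9$)
$\left(M - 45\right) Q{\left(w \right)} = \frac{9 - 45}{4} = \left(-36\right) \frac{1}{4} = -9$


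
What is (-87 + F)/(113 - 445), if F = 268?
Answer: -181/332 ≈ -0.54518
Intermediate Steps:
(-87 + F)/(113 - 445) = (-87 + 268)/(113 - 445) = 181/(-332) = 181*(-1/332) = -181/332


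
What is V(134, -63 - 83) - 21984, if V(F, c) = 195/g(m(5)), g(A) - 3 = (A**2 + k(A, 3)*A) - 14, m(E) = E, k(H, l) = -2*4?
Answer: -43983/2 ≈ -21992.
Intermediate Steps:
k(H, l) = -8
g(A) = -11 + A**2 - 8*A (g(A) = 3 + ((A**2 - 8*A) - 14) = 3 + (-14 + A**2 - 8*A) = -11 + A**2 - 8*A)
V(F, c) = -15/2 (V(F, c) = 195/(-11 + 5**2 - 8*5) = 195/(-11 + 25 - 40) = 195/(-26) = 195*(-1/26) = -15/2)
V(134, -63 - 83) - 21984 = -15/2 - 21984 = -43983/2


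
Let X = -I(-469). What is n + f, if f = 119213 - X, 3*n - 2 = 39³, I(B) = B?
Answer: 415553/3 ≈ 1.3852e+5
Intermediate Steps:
X = 469 (X = -1*(-469) = 469)
n = 59321/3 (n = ⅔ + (⅓)*39³ = ⅔ + (⅓)*59319 = ⅔ + 19773 = 59321/3 ≈ 19774.)
f = 118744 (f = 119213 - 1*469 = 119213 - 469 = 118744)
n + f = 59321/3 + 118744 = 415553/3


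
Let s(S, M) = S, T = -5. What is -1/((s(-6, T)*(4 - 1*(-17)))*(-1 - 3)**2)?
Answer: 1/2016 ≈ 0.00049603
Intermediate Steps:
-1/((s(-6, T)*(4 - 1*(-17)))*(-1 - 3)**2) = -1/((-6*(4 - 1*(-17)))*(-1 - 3)**2) = -1/(-6*(4 + 17)*(-4)**2) = -1/(-6*21*16) = -1/((-126*16)) = -1/(-2016) = -1*(-1/2016) = 1/2016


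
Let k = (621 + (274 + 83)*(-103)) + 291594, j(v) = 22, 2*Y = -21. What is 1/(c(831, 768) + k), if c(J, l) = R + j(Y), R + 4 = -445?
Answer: 1/255017 ≈ 3.9213e-6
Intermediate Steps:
Y = -21/2 (Y = (½)*(-21) = -21/2 ≈ -10.500)
R = -449 (R = -4 - 445 = -449)
c(J, l) = -427 (c(J, l) = -449 + 22 = -427)
k = 255444 (k = (621 + 357*(-103)) + 291594 = (621 - 36771) + 291594 = -36150 + 291594 = 255444)
1/(c(831, 768) + k) = 1/(-427 + 255444) = 1/255017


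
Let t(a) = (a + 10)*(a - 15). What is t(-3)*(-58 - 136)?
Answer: 24444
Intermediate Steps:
t(a) = (-15 + a)*(10 + a) (t(a) = (10 + a)*(-15 + a) = (-15 + a)*(10 + a))
t(-3)*(-58 - 136) = (-150 + (-3)² - 5*(-3))*(-58 - 136) = (-150 + 9 + 15)*(-194) = -126*(-194) = 24444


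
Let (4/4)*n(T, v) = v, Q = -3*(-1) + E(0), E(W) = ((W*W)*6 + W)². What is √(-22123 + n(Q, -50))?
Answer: I*√22173 ≈ 148.91*I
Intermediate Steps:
E(W) = (W + 6*W²)² (E(W) = (W²*6 + W)² = (6*W² + W)² = (W + 6*W²)²)
Q = 3 (Q = -3*(-1) + 0²*(1 + 6*0)² = 3 + 0*(1 + 0)² = 3 + 0*1² = 3 + 0*1 = 3 + 0 = 3)
n(T, v) = v
√(-22123 + n(Q, -50)) = √(-22123 - 50) = √(-22173) = I*√22173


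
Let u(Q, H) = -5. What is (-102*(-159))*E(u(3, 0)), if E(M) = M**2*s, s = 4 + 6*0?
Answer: 1621800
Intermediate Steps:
s = 4 (s = 4 + 0 = 4)
E(M) = 4*M**2 (E(M) = M**2*4 = 4*M**2)
(-102*(-159))*E(u(3, 0)) = (-102*(-159))*(4*(-5)**2) = 16218*(4*25) = 16218*100 = 1621800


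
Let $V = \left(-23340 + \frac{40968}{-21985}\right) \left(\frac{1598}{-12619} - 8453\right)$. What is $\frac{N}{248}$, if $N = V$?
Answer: $\frac{2736996952770717}{3440116066} \approx 7.9561 \cdot 10^{5}$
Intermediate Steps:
$V = \frac{10947987811082868}{55485743}$ ($V = \left(-23340 + 40968 \left(- \frac{1}{21985}\right)\right) \left(1598 \left(- \frac{1}{12619}\right) - 8453\right) = \left(-23340 - \frac{40968}{21985}\right) \left(- \frac{1598}{12619} - 8453\right) = \left(- \frac{513170868}{21985}\right) \left(- \frac{106670005}{12619}\right) = \frac{10947987811082868}{55485743} \approx 1.9731 \cdot 10^{8}$)
$N = \frac{10947987811082868}{55485743} \approx 1.9731 \cdot 10^{8}$
$\frac{N}{248} = \frac{10947987811082868}{55485743 \cdot 248} = \frac{10947987811082868}{55485743} \cdot \frac{1}{248} = \frac{2736996952770717}{3440116066}$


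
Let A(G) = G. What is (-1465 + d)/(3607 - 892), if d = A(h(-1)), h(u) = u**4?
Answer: -488/905 ≈ -0.53923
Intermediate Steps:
d = 1 (d = (-1)**4 = 1)
(-1465 + d)/(3607 - 892) = (-1465 + 1)/(3607 - 892) = -1464/2715 = -1464*1/2715 = -488/905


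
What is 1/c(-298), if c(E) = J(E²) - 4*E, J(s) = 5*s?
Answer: 1/445212 ≈ 2.2461e-6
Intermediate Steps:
c(E) = -4*E + 5*E² (c(E) = 5*E² - 4*E = -4*E + 5*E²)
1/c(-298) = 1/(-298*(-4 + 5*(-298))) = 1/(-298*(-4 - 1490)) = 1/(-298*(-1494)) = 1/445212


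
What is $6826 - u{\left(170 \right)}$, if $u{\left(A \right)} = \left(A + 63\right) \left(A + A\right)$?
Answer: $-72394$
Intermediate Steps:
$u{\left(A \right)} = 2 A \left(63 + A\right)$ ($u{\left(A \right)} = \left(63 + A\right) 2 A = 2 A \left(63 + A\right)$)
$6826 - u{\left(170 \right)} = 6826 - 2 \cdot 170 \left(63 + 170\right) = 6826 - 2 \cdot 170 \cdot 233 = 6826 - 79220 = -72394$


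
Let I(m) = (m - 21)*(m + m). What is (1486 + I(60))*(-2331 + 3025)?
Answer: 4279204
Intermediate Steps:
I(m) = 2*m*(-21 + m) (I(m) = (-21 + m)*(2*m) = 2*m*(-21 + m))
(1486 + I(60))*(-2331 + 3025) = (1486 + 2*60*(-21 + 60))*(-2331 + 3025) = (1486 + 2*60*39)*694 = (1486 + 4680)*694 = 6166*694 = 4279204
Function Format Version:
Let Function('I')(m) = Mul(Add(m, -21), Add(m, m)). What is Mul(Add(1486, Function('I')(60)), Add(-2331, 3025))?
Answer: 4279204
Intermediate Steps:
Function('I')(m) = Mul(2, m, Add(-21, m)) (Function('I')(m) = Mul(Add(-21, m), Mul(2, m)) = Mul(2, m, Add(-21, m)))
Mul(Add(1486, Function('I')(60)), Add(-2331, 3025)) = Mul(Add(1486, Mul(2, 60, Add(-21, 60))), Add(-2331, 3025)) = Mul(Add(1486, Mul(2, 60, 39)), 694) = Mul(Add(1486, 4680), 694) = Mul(6166, 694) = 4279204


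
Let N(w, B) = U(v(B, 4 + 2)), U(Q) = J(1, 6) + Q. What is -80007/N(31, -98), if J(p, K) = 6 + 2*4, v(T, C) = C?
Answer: -80007/20 ≈ -4000.4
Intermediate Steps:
J(p, K) = 14 (J(p, K) = 6 + 8 = 14)
U(Q) = 14 + Q
N(w, B) = 20 (N(w, B) = 14 + (4 + 2) = 14 + 6 = 20)
-80007/N(31, -98) = -80007/20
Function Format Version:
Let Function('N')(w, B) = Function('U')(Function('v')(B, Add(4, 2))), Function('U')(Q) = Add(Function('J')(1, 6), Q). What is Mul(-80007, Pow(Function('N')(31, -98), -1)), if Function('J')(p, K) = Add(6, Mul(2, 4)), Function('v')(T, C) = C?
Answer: Rational(-80007, 20) ≈ -4000.4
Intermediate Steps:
Function('J')(p, K) = 14 (Function('J')(p, K) = Add(6, 8) = 14)
Function('U')(Q) = Add(14, Q)
Function('N')(w, B) = 20 (Function('N')(w, B) = Add(14, Add(4, 2)) = Add(14, 6) = 20)
Mul(-80007, Pow(Function('N')(31, -98), -1)) = Mul(-80007, Pow(20, -1)) = Mul(-80007, Rational(1, 20)) = Rational(-80007, 20)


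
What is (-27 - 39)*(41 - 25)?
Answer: -1056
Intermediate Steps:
(-27 - 39)*(41 - 25) = -66*16 = -1056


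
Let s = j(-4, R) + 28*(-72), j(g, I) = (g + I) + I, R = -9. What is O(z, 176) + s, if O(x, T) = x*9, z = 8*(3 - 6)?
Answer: -2254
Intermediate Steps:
z = -24 (z = 8*(-3) = -24)
j(g, I) = g + 2*I (j(g, I) = (I + g) + I = g + 2*I)
O(x, T) = 9*x
s = -2038 (s = (-4 + 2*(-9)) + 28*(-72) = (-4 - 18) - 2016 = -22 - 2016 = -2038)
O(z, 176) + s = 9*(-24) - 2038 = -216 - 2038 = -2254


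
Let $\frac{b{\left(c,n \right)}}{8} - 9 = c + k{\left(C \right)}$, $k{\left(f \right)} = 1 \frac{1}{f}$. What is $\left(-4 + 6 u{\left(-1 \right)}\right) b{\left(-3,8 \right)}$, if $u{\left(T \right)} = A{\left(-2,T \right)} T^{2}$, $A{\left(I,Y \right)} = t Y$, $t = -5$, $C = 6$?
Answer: $\frac{3848}{3} \approx 1282.7$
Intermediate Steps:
$k{\left(f \right)} = \frac{1}{f}$
$A{\left(I,Y \right)} = - 5 Y$
$b{\left(c,n \right)} = \frac{220}{3} + 8 c$ ($b{\left(c,n \right)} = 72 + 8 \left(c + \frac{1}{6}\right) = 72 + 8 \left(\frac{1}{6} + c\right) = 72 + \left(\frac{4}{3} + 8 c\right) = \frac{220}{3} + 8 c$)
$u{\left(T \right)} = - 5 T^{3}$ ($u{\left(T \right)} = - 5 T T^{2} = - 5 T^{3}$)
$\left(-4 + 6 u{\left(-1 \right)}\right) b{\left(-3,8 \right)} = \left(-4 + 6 \left(- 5 \left(-1\right)^{3}\right)\right) \left(\frac{220}{3} + 8 \left(-3\right)\right) = \left(-4 + 6 \left(\left(-5\right) \left(-1\right)\right)\right) \left(\frac{220}{3} - 24\right) = \left(-4 + 6 \cdot 5\right) \frac{148}{3} = \left(-4 + 30\right) \frac{148}{3} = 26 \cdot \frac{148}{3} = \frac{3848}{3}$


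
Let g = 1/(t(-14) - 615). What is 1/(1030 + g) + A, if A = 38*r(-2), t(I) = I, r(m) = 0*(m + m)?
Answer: 629/647869 ≈ 0.00097087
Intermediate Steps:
r(m) = 0 (r(m) = 0*(2*m) = 0)
g = -1/629 (g = 1/(-14 - 615) = 1/(-629) = -1/629 ≈ -0.0015898)
A = 0 (A = 38*0 = 0)
1/(1030 + g) + A = 1/(1030 - 1/629) + 0 = 1/(647869/629) + 0 = 629/647869 + 0 = 629/647869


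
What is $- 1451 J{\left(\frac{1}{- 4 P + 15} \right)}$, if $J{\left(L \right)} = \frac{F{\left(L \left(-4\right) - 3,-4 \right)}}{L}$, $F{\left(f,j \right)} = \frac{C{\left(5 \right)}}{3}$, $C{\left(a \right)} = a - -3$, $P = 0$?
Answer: $-58040$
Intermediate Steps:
$C{\left(a \right)} = 3 + a$ ($C{\left(a \right)} = a + 3 = 3 + a$)
$F{\left(f,j \right)} = \frac{8}{3}$ ($F{\left(f,j \right)} = \frac{3 + 5}{3} = 8 \cdot \frac{1}{3} = \frac{8}{3}$)
$J{\left(L \right)} = \frac{8}{3 L}$
$- 1451 J{\left(\frac{1}{- 4 P + 15} \right)} = - 1451 \frac{8}{3 \frac{1}{\left(-4\right) 0 + 15}} = - 1451 \frac{8}{3 \frac{1}{0 + 15}} = - 1451 \frac{8}{3 \cdot \frac{1}{15}} = - 1451 \frac{8 \frac{1}{\frac{1}{15}}}{3} = - 1451 \cdot \frac{8}{3} \cdot 15 = \left(-1451\right) 40 = -58040$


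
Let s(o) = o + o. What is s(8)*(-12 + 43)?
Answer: 496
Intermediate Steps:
s(o) = 2*o
s(8)*(-12 + 43) = (2*8)*(-12 + 43) = 16*31 = 496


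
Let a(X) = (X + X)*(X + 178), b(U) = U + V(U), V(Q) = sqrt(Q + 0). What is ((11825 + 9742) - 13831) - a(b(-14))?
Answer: 12356 - 300*I*sqrt(14) ≈ 12356.0 - 1122.5*I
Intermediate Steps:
V(Q) = sqrt(Q)
b(U) = U + sqrt(U)
a(X) = 2*X*(178 + X) (a(X) = (2*X)*(178 + X) = 2*X*(178 + X))
((11825 + 9742) - 13831) - a(b(-14)) = ((11825 + 9742) - 13831) - 2*(-14 + sqrt(-14))*(178 + (-14 + sqrt(-14))) = (21567 - 13831) - 2*(-14 + I*sqrt(14))*(178 + (-14 + I*sqrt(14))) = 7736 - 2*(-14 + I*sqrt(14))*(164 + I*sqrt(14))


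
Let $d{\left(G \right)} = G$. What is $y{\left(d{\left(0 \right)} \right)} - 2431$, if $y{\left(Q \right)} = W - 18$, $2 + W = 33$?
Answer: $-2418$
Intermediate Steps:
$W = 31$ ($W = -2 + 33 = 31$)
$y{\left(Q \right)} = 13$ ($y{\left(Q \right)} = 31 - 18 = 13$)
$y{\left(d{\left(0 \right)} \right)} - 2431 = 13 - 2431 = -2418$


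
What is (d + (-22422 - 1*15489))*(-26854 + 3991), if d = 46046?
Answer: -185990505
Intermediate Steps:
(d + (-22422 - 1*15489))*(-26854 + 3991) = (46046 + (-22422 - 1*15489))*(-26854 + 3991) = (46046 + (-22422 - 15489))*(-22863) = (46046 - 37911)*(-22863) = 8135*(-22863) = -185990505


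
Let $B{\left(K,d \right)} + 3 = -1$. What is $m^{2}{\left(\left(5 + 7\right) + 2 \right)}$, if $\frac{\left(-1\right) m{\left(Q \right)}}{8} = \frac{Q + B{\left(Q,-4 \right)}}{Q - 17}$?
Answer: $\frac{6400}{9} \approx 711.11$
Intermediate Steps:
$B{\left(K,d \right)} = -4$ ($B{\left(K,d \right)} = -3 - 1 = -4$)
$m{\left(Q \right)} = - \frac{8 \left(-4 + Q\right)}{-17 + Q}$ ($m{\left(Q \right)} = - 8 \frac{Q - 4}{Q - 17} = - 8 \frac{-4 + Q}{-17 + Q} = - \frac{8 \left(-4 + Q\right)}{-17 + Q}$)
$m^{2}{\left(\left(5 + 7\right) + 2 \right)} = \left(\frac{8 \left(4 - \left(\left(5 + 7\right) + 2\right)\right)}{-17 + \left(\left(5 + 7\right) + 2\right)}\right)^{2} = \left(\frac{8 \left(4 - \left(12 + 2\right)\right)}{-17 + \left(12 + 2\right)}\right)^{2} = \left(\frac{8 \left(4 - 14\right)}{-17 + 14}\right)^{2} = \left(\frac{8 \left(4 - 14\right)}{-3}\right)^{2} = \left(8 \left(- \frac{1}{3}\right) \left(-10\right)\right)^{2} = \left(\frac{80}{3}\right)^{2} = \frac{6400}{9}$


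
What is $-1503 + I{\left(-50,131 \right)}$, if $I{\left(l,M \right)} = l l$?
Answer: $997$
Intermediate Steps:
$I{\left(l,M \right)} = l^{2}$
$-1503 + I{\left(-50,131 \right)} = -1503 + \left(-50\right)^{2} = -1503 + 2500 = 997$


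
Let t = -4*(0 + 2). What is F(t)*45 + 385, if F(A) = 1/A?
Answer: 3035/8 ≈ 379.38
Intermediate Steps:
t = -8 (t = -4*2 = -8)
F(t)*45 + 385 = 45/(-8) + 385 = -⅛*45 + 385 = -45/8 + 385 = 3035/8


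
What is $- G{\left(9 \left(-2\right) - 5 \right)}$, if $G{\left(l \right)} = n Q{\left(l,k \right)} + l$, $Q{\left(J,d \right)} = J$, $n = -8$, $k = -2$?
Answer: $-161$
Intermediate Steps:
$G{\left(l \right)} = - 7 l$ ($G{\left(l \right)} = - 8 l + l = - 7 l$)
$- G{\left(9 \left(-2\right) - 5 \right)} = - \left(-7\right) \left(9 \left(-2\right) - 5\right) = - \left(-7\right) \left(-18 - 5\right) = - \left(-7\right) \left(-23\right) = \left(-1\right) 161 = -161$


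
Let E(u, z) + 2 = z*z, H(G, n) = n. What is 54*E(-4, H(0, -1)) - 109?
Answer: -163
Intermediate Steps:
E(u, z) = -2 + z² (E(u, z) = -2 + z*z = -2 + z²)
54*E(-4, H(0, -1)) - 109 = 54*(-2 + (-1)²) - 109 = 54*(-2 + 1) - 109 = 54*(-1) - 109 = -54 - 109 = -163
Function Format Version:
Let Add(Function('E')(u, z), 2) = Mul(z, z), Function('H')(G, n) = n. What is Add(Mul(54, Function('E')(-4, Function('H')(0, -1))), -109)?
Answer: -163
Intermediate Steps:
Function('E')(u, z) = Add(-2, Pow(z, 2)) (Function('E')(u, z) = Add(-2, Mul(z, z)) = Add(-2, Pow(z, 2)))
Add(Mul(54, Function('E')(-4, Function('H')(0, -1))), -109) = Add(Mul(54, Add(-2, Pow(-1, 2))), -109) = Add(Mul(54, Add(-2, 1)), -109) = Add(Mul(54, -1), -109) = Add(-54, -109) = -163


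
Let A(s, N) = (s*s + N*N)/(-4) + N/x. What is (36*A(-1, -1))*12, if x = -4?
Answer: -108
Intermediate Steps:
A(s, N) = -N/4 - N²/4 - s²/4 (A(s, N) = (s*s + N*N)/(-4) + N/(-4) = (s² + N²)*(-¼) + N*(-¼) = (N² + s²)*(-¼) - N/4 = (-N²/4 - s²/4) - N/4 = -N/4 - N²/4 - s²/4)
(36*A(-1, -1))*12 = (36*(-¼*(-1) - ¼*(-1)² - ¼*(-1)²))*12 = (36*(¼ - ¼*1 - ¼*1))*12 = (36*(¼ - ¼ - ¼))*12 = (36*(-¼))*12 = -9*12 = -108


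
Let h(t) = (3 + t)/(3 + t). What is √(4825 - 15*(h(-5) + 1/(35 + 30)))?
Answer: √812851/13 ≈ 69.353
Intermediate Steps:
h(t) = 1
√(4825 - 15*(h(-5) + 1/(35 + 30))) = √(4825 - 15*(1 + 1/(35 + 30))) = √(4825 - 15*(1 + 1/65)) = √(4825 - 15*66/65) = √(4825 - 198/13) = √(62527/13) = √812851/13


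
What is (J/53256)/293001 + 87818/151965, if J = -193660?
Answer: 4229284018017/7318738175210 ≈ 0.57787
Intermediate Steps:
(J/53256)/293001 + 87818/151965 = -193660/53256/293001 + 87818/151965 = -193660*1/53256*(1/293001) + 87818*(1/151965) = -48415/13314*1/293001 + 87818/151965 = -48415/3901015314 + 87818/151965 = 4229284018017/7318738175210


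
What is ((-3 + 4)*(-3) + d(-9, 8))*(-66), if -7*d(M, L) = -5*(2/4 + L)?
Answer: -1419/7 ≈ -202.71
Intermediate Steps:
d(M, L) = 5/14 + 5*L/7 (d(M, L) = -(-5)*(2/4 + L)/7 = -(-5)*(2*(1/4) + L)/7 = -(-5)*(1/2 + L)/7 = -(-5/2 - 5*L)/7 = 5/14 + 5*L/7)
((-3 + 4)*(-3) + d(-9, 8))*(-66) = ((-3 + 4)*(-3) + (5/14 + (5/7)*8))*(-66) = (1*(-3) + (5/14 + 40/7))*(-66) = (-3 + 85/14)*(-66) = (43/14)*(-66) = -1419/7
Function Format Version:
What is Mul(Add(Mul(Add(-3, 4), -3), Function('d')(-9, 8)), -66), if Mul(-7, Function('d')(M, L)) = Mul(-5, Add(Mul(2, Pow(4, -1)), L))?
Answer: Rational(-1419, 7) ≈ -202.71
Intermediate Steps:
Function('d')(M, L) = Add(Rational(5, 14), Mul(Rational(5, 7), L)) (Function('d')(M, L) = Mul(Rational(-1, 7), Mul(-5, Add(Mul(2, Pow(4, -1)), L))) = Mul(Rational(-1, 7), Mul(-5, Add(Mul(2, Rational(1, 4)), L))) = Mul(Rational(-1, 7), Mul(-5, Add(Rational(1, 2), L))) = Mul(Rational(-1, 7), Add(Rational(-5, 2), Mul(-5, L))) = Add(Rational(5, 14), Mul(Rational(5, 7), L)))
Mul(Add(Mul(Add(-3, 4), -3), Function('d')(-9, 8)), -66) = Mul(Add(Mul(Add(-3, 4), -3), Add(Rational(5, 14), Mul(Rational(5, 7), 8))), -66) = Mul(Add(Mul(1, -3), Add(Rational(5, 14), Rational(40, 7))), -66) = Mul(Add(-3, Rational(85, 14)), -66) = Mul(Rational(43, 14), -66) = Rational(-1419, 7)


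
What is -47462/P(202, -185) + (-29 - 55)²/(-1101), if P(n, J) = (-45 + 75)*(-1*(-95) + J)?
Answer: 5534077/495450 ≈ 11.170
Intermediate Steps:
P(n, J) = 2850 + 30*J (P(n, J) = 30*(95 + J) = 2850 + 30*J)
-47462/P(202, -185) + (-29 - 55)²/(-1101) = -47462/(2850 + 30*(-185)) + (-29 - 55)²/(-1101) = -47462/(2850 - 5550) + (-84)²*(-1/1101) = -47462/(-2700) + 7056*(-1/1101) = -47462*(-1/2700) - 2352/367 = 23731/1350 - 2352/367 = 5534077/495450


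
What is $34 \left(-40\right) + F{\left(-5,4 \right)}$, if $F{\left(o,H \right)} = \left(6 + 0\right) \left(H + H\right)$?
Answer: $-1312$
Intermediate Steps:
$F{\left(o,H \right)} = 12 H$ ($F{\left(o,H \right)} = 6 \cdot 2 H = 12 H$)
$34 \left(-40\right) + F{\left(-5,4 \right)} = 34 \left(-40\right) + 12 \cdot 4 = -1360 + 48 = -1312$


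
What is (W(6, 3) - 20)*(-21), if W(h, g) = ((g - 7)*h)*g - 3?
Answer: 1995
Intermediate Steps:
W(h, g) = -3 + g*h*(-7 + g) (W(h, g) = ((-7 + g)*h)*g - 3 = (h*(-7 + g))*g - 3 = g*h*(-7 + g) - 3 = -3 + g*h*(-7 + g))
(W(6, 3) - 20)*(-21) = ((-3 + 6*3**2 - 7*3*6) - 20)*(-21) = ((-3 + 6*9 - 126) - 20)*(-21) = ((-3 + 54 - 126) - 20)*(-21) = (-75 - 20)*(-21) = -95*(-21) = 1995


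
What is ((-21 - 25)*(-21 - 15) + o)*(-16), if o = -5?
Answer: -26416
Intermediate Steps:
((-21 - 25)*(-21 - 15) + o)*(-16) = ((-21 - 25)*(-21 - 15) - 5)*(-16) = (-46*(-36) - 5)*(-16) = (1656 - 5)*(-16) = 1651*(-16) = -26416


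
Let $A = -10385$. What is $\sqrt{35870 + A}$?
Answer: $\sqrt{25485} \approx 159.64$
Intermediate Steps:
$\sqrt{35870 + A} = \sqrt{35870 - 10385} = \sqrt{25485}$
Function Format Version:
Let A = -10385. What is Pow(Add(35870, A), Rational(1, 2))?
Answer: Pow(25485, Rational(1, 2)) ≈ 159.64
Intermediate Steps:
Pow(Add(35870, A), Rational(1, 2)) = Pow(Add(35870, -10385), Rational(1, 2)) = Pow(25485, Rational(1, 2))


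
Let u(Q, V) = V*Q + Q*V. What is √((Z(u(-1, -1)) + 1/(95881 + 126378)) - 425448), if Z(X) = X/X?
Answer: 2*I*√5254170797599987/222259 ≈ 652.26*I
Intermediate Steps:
u(Q, V) = 2*Q*V (u(Q, V) = Q*V + Q*V = 2*Q*V)
Z(X) = 1
√((Z(u(-1, -1)) + 1/(95881 + 126378)) - 425448) = √((1 + 1/(95881 + 126378)) - 425448) = √((1 + 1/222259) - 425448) = √(222260/222259 - 425448) = √(-94559424772/222259) = 2*I*√5254170797599987/222259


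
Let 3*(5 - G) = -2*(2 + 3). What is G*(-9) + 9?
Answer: -66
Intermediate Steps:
G = 25/3 (G = 5 - (-2)*(2 + 3)/3 = 5 - (-2)*5/3 = 5 - ⅓*(-10) = 5 + 10/3 = 25/3 ≈ 8.3333)
G*(-9) + 9 = (25/3)*(-9) + 9 = -75 + 9 = -66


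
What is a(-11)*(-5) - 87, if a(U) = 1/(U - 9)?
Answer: -347/4 ≈ -86.750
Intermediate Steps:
a(U) = 1/(-9 + U)
a(-11)*(-5) - 87 = -5/(-9 - 11) - 87 = -5/(-20) - 87 = -1/20*(-5) - 87 = ¼ - 87 = -347/4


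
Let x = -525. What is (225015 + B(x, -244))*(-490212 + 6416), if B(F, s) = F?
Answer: -108607364040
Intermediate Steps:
(225015 + B(x, -244))*(-490212 + 6416) = (225015 - 525)*(-490212 + 6416) = 224490*(-483796) = -108607364040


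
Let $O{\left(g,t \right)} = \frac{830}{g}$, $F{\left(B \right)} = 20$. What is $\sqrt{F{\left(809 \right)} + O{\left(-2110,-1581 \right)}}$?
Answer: $\frac{\sqrt{872907}}{211} \approx 4.4279$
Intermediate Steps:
$\sqrt{F{\left(809 \right)} + O{\left(-2110,-1581 \right)}} = \sqrt{20 + \frac{830}{-2110}} = \sqrt{20 + 830 \left(- \frac{1}{2110}\right)} = \sqrt{20 - \frac{83}{211}} = \sqrt{\frac{4137}{211}} = \frac{\sqrt{872907}}{211}$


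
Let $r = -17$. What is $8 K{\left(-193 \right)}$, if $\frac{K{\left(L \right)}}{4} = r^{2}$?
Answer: $9248$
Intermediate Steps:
$K{\left(L \right)} = 1156$ ($K{\left(L \right)} = 4 \left(-17\right)^{2} = 4 \cdot 289 = 1156$)
$8 K{\left(-193 \right)} = 8 \cdot 1156 = 9248$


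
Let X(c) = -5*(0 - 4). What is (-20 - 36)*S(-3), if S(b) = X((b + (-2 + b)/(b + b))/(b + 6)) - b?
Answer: -1288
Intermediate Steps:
X(c) = 20 (X(c) = -5*(-4) = 20)
S(b) = 20 - b
(-20 - 36)*S(-3) = (-20 - 36)*(20 - 1*(-3)) = -56*(20 + 3) = -56*23 = -1288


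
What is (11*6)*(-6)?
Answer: -396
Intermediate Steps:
(11*6)*(-6) = 66*(-6) = -396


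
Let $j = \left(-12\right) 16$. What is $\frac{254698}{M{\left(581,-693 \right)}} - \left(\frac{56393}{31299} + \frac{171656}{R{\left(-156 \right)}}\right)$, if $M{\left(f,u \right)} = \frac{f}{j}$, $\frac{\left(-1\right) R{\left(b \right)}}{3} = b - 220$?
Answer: $- \frac{24023020146120}{284893931} \approx -84323.0$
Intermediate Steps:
$j = -192$
$R{\left(b \right)} = 660 - 3 b$ ($R{\left(b \right)} = - 3 \left(b - 220\right) = - 3 \left(-220 + b\right) = 660 - 3 b$)
$M{\left(f,u \right)} = - \frac{f}{192}$ ($M{\left(f,u \right)} = \frac{f}{-192} = f \left(- \frac{1}{192}\right) = - \frac{f}{192}$)
$\frac{254698}{M{\left(581,-693 \right)}} - \left(\frac{56393}{31299} + \frac{171656}{R{\left(-156 \right)}}\right) = \frac{254698}{\left(- \frac{1}{192}\right) 581} - \left(\frac{56393}{31299} + \frac{171656}{660 - -468}\right) = \frac{254698}{- \frac{581}{192}} - \left(\frac{56393}{31299} + \frac{171656}{660 + 468}\right) = 254698 \left(- \frac{192}{581}\right) - \left(\frac{56393}{31299} + \frac{171656}{1128}\right) = - \frac{48902016}{581} - \frac{75503784}{490351} = - \frac{24023020146120}{284893931}$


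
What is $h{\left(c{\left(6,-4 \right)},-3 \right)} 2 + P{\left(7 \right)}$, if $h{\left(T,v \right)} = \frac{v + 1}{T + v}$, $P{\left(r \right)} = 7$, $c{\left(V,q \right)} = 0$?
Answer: $\frac{25}{3} \approx 8.3333$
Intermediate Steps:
$h{\left(T,v \right)} = \frac{1 + v}{T + v}$
$h{\left(c{\left(6,-4 \right)},-3 \right)} 2 + P{\left(7 \right)} = \frac{1 - 3}{0 - 3} \cdot 2 + 7 = \frac{1}{-3} \left(-2\right) 2 + 7 = \left(- \frac{1}{3}\right) \left(-2\right) 2 + 7 = \frac{2}{3} \cdot 2 + 7 = \frac{4}{3} + 7 = \frac{25}{3}$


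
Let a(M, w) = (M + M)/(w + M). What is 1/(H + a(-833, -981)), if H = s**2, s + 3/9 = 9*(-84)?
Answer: 8163/4669570924 ≈ 1.7481e-6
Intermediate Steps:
a(M, w) = 2*M/(M + w) (a(M, w) = (2*M)/(M + w) = 2*M/(M + w))
s = -2269/3 (s = -1/3 + 9*(-84) = -1/3 - 756 = -2269/3 ≈ -756.33)
H = 5148361/9 (H = (-2269/3)**2 = 5148361/9 ≈ 5.7204e+5)
1/(H + a(-833, -981)) = 1/(5148361/9 + 2*(-833)/(-833 - 981)) = 1/(5148361/9 + 2*(-833)/(-1814)) = 1/(5148361/9 + 2*(-833)*(-1/1814)) = 1/(5148361/9 + 833/907) = 1/(4669570924/8163) = 8163/4669570924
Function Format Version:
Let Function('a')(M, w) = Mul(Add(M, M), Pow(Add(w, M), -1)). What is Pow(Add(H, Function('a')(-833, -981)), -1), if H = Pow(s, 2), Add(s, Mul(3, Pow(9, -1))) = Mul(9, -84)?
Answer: Rational(8163, 4669570924) ≈ 1.7481e-6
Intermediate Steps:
Function('a')(M, w) = Mul(2, M, Pow(Add(M, w), -1)) (Function('a')(M, w) = Mul(Mul(2, M), Pow(Add(M, w), -1)) = Mul(2, M, Pow(Add(M, w), -1)))
s = Rational(-2269, 3) (s = Add(Rational(-1, 3), Mul(9, -84)) = Add(Rational(-1, 3), -756) = Rational(-2269, 3) ≈ -756.33)
H = Rational(5148361, 9) (H = Pow(Rational(-2269, 3), 2) = Rational(5148361, 9) ≈ 5.7204e+5)
Pow(Add(H, Function('a')(-833, -981)), -1) = Pow(Add(Rational(5148361, 9), Mul(2, -833, Pow(Add(-833, -981), -1))), -1) = Pow(Add(Rational(5148361, 9), Mul(2, -833, Pow(-1814, -1))), -1) = Pow(Add(Rational(5148361, 9), Mul(2, -833, Rational(-1, 1814))), -1) = Pow(Add(Rational(5148361, 9), Rational(833, 907)), -1) = Pow(Rational(4669570924, 8163), -1) = Rational(8163, 4669570924)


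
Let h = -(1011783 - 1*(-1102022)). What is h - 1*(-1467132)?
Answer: -646673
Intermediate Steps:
h = -2113805 (h = -(1011783 + 1102022) = -1*2113805 = -2113805)
h - 1*(-1467132) = -2113805 - 1*(-1467132) = -2113805 + 1467132 = -646673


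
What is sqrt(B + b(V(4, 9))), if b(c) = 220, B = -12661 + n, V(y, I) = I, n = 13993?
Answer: 4*sqrt(97) ≈ 39.395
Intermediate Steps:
B = 1332 (B = -12661 + 13993 = 1332)
sqrt(B + b(V(4, 9))) = sqrt(1332 + 220) = sqrt(1552) = 4*sqrt(97)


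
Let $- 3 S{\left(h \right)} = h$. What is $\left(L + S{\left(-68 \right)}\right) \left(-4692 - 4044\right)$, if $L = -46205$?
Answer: $403448864$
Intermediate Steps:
$S{\left(h \right)} = - \frac{h}{3}$
$\left(L + S{\left(-68 \right)}\right) \left(-4692 - 4044\right) = \left(-46205 - - \frac{68}{3}\right) \left(-4692 - 4044\right) = \left(-46205 + \frac{68}{3}\right) \left(-8736\right) = \left(- \frac{138547}{3}\right) \left(-8736\right) = 403448864$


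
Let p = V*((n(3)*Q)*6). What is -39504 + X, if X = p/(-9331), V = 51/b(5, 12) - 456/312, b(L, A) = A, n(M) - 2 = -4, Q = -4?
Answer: -4791955452/121303 ≈ -39504.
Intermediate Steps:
n(M) = -2 (n(M) = 2 - 4 = -2)
V = 145/52 (V = 51/12 - 456/312 = 51*(1/12) - 456*1/312 = 17/4 - 19/13 = 145/52 ≈ 2.7885)
p = 1740/13 (p = 145*(-2*(-4)*6)/52 = 145*(8*6)/52 = (145/52)*48 = 1740/13 ≈ 133.85)
X = -1740/121303 (X = (1740/13)/(-9331) = (1740/13)*(-1/9331) = -1740/121303 ≈ -0.014344)
-39504 + X = -39504 - 1740/121303 = -4791955452/121303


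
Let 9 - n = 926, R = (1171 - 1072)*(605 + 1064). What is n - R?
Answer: -166148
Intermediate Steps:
R = 165231 (R = 99*1669 = 165231)
n = -917 (n = 9 - 1*926 = 9 - 926 = -917)
n - R = -917 - 1*165231 = -917 - 165231 = -166148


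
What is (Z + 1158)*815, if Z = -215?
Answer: 768545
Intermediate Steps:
(Z + 1158)*815 = (-215 + 1158)*815 = 943*815 = 768545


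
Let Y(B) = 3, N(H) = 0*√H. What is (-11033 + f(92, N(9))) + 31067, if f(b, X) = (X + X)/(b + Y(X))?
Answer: 20034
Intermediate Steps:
N(H) = 0
f(b, X) = 2*X/(3 + b) (f(b, X) = (X + X)/(b + 3) = (2*X)/(3 + b) = 2*X/(3 + b))
(-11033 + f(92, N(9))) + 31067 = (-11033 + 2*0/(3 + 92)) + 31067 = (-11033 + 2*0/95) + 31067 = (-11033 + 2*0*(1/95)) + 31067 = (-11033 + 0) + 31067 = -11033 + 31067 = 20034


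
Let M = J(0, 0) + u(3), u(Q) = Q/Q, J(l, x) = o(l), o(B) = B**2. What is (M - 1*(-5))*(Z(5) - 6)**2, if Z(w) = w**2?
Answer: 2166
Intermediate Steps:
J(l, x) = l**2
u(Q) = 1
M = 1 (M = 0**2 + 1 = 0 + 1 = 1)
(M - 1*(-5))*(Z(5) - 6)**2 = (1 - 1*(-5))*(5**2 - 6)**2 = (1 + 5)*(25 - 6)**2 = 6*19**2 = 6*361 = 2166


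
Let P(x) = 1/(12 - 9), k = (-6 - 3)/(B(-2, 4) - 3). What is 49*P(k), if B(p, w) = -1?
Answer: 49/3 ≈ 16.333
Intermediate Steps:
k = 9/4 (k = (-6 - 3)/(-1 - 3) = -9/(-4) = -9*(-¼) = 9/4 ≈ 2.2500)
P(x) = ⅓ (P(x) = 1/3 = ⅓)
49*P(k) = 49*(⅓) = 49/3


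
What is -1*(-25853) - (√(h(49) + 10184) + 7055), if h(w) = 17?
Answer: 18697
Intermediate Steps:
-1*(-25853) - (√(h(49) + 10184) + 7055) = -1*(-25853) - (√(17 + 10184) + 7055) = 25853 - (√10201 + 7055) = 25853 - (101 + 7055) = 25853 - 1*7156 = 25853 - 7156 = 18697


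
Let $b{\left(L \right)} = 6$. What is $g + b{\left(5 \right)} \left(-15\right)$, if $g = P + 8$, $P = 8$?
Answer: $-74$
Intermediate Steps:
$g = 16$ ($g = 8 + 8 = 16$)
$g + b{\left(5 \right)} \left(-15\right) = 16 + 6 \left(-15\right) = 16 - 90 = -74$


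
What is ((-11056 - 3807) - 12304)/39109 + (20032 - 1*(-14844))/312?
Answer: 48410335/435786 ≈ 111.09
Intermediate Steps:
((-11056 - 3807) - 12304)/39109 + (20032 - 1*(-14844))/312 = (-14863 - 12304)*(1/39109) + (20032 + 14844)*(1/312) = -27167*1/39109 + 34876*(1/312) = -3881/5587 + 8719/78 = 48410335/435786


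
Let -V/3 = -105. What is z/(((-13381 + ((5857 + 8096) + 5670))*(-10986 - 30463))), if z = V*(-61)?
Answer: 19215/258724658 ≈ 7.4268e-5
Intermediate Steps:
V = 315 (V = -3*(-105) = 315)
z = -19215 (z = 315*(-61) = -19215)
z/(((-13381 + ((5857 + 8096) + 5670))*(-10986 - 30463))) = -19215*1/((-13381 + ((5857 + 8096) + 5670))*(-10986 - 30463)) = -19215*(-1/(41449*(-13381 + (13953 + 5670)))) = -19215*(-1/(41449*(-13381 + 19623))) = -19215/(6242*(-41449)) = -19215/(-258724658) = -19215*(-1/258724658) = 19215/258724658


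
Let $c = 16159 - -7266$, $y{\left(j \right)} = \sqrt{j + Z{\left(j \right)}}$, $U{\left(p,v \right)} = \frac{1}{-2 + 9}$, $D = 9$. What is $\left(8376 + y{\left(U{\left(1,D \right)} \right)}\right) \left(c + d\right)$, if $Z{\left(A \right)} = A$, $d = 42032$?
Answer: $548267832 + 9351 \sqrt{14} \approx 5.483 \cdot 10^{8}$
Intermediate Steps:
$U{\left(p,v \right)} = \frac{1}{7}$
$y{\left(j \right)} = \sqrt{2} \sqrt{j}$ ($y{\left(j \right)} = \sqrt{j + j} = \sqrt{2 j} = \sqrt{2} \sqrt{j}$)
$c = 23425$ ($c = 16159 + 7266 = 23425$)
$\left(8376 + y{\left(U{\left(1,D \right)} \right)}\right) \left(c + d\right) = \left(8376 + \frac{\sqrt{2}}{\sqrt{7}}\right) \left(23425 + 42032\right) = \left(8376 + \sqrt{2} \frac{\sqrt{7}}{7}\right) 65457 = \left(8376 + \frac{\sqrt{14}}{7}\right) 65457 = 548267832 + 9351 \sqrt{14}$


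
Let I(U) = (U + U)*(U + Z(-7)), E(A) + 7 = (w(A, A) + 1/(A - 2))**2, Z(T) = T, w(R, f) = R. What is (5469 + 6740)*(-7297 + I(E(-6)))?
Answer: -146568935119/2048 ≈ -7.1567e+7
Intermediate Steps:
E(A) = -7 + (A + 1/(-2 + A))**2 (E(A) = -7 + (A + 1/(A - 2))**2 = -7 + (A + 1/(-2 + A))**2)
I(U) = 2*U*(-7 + U) (I(U) = (U + U)*(U - 7) = (2*U)*(-7 + U) = 2*U*(-7 + U))
(5469 + 6740)*(-7297 + I(E(-6))) = (5469 + 6740)*(-7297 + 2*(-7 + (1 + (-6)**2 - 2*(-6))**2/(-2 - 6)**2)*(-7 + (-7 + (1 + (-6)**2 - 2*(-6))**2/(-2 - 6)**2))) = 12209*(-7297 + 2*(-7 + (1 + 36 + 12)**2/(-8)**2)*(-7 + (-7 + (1 + 36 + 12)**2/(-8)**2))) = 12209*(-7297 + 2*(-7 + (1/64)*49**2)*(-7 + (-7 + (1/64)*49**2))) = 12209*(-7297 + 2*(-7 + (1/64)*2401)*(-7 + (-7 + (1/64)*2401))) = 12209*(-7297 + 2*(-7 + 2401/64)*(-7 + (-7 + 2401/64))) = 12209*(-7297 + 2*(1953/64)*(-7 + 1953/64)) = 12209*(-7297 + 2*(1953/64)*(1505/64)) = 12209*(-7297 + 2939265/2048) = 12209*(-12004991/2048) = -146568935119/2048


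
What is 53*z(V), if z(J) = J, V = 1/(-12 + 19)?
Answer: 53/7 ≈ 7.5714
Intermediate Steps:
V = ⅐ (V = 1/7 = ⅐ ≈ 0.14286)
53*z(V) = 53*(⅐) = 53/7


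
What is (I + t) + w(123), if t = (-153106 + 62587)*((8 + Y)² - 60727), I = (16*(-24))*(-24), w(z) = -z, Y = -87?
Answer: 4932027327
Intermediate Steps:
I = 9216 (I = -384*(-24) = 9216)
t = 4932018234 (t = (-153106 + 62587)*((8 - 87)² - 60727) = -90519*((-79)² - 60727) = -90519*(6241 - 60727) = -90519*(-54486) = 4932018234)
(I + t) + w(123) = (9216 + 4932018234) - 1*123 = 4932027450 - 123 = 4932027327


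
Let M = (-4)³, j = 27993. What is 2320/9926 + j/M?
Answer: -138855019/317632 ≈ -437.16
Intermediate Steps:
M = -64
2320/9926 + j/M = 2320/9926 + 27993/(-64) = 2320*(1/9926) + 27993*(-1/64) = 1160/4963 - 27993/64 = -138855019/317632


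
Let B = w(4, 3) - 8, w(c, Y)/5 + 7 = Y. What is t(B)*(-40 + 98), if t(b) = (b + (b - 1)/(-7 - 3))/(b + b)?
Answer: 7279/280 ≈ 25.996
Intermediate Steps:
w(c, Y) = -35 + 5*Y
B = -28 (B = (-35 + 5*3) - 8 = (-35 + 15) - 8 = -20 - 8 = -28)
t(b) = (⅒ + 9*b/10)/(2*b) (t(b) = (b + (-1 + b)/(-10))/((2*b)) = (b + (-1 + b)*(-⅒))*(1/(2*b)) = (b + (⅒ - b/10))*(1/(2*b)) = (⅒ + 9*b/10)*(1/(2*b)) = (⅒ + 9*b/10)/(2*b))
t(B)*(-40 + 98) = ((1/20)*(1 + 9*(-28))/(-28))*(-40 + 98) = ((1/20)*(-1/28)*(1 - 252))*58 = ((1/20)*(-1/28)*(-251))*58 = (251/560)*58 = 7279/280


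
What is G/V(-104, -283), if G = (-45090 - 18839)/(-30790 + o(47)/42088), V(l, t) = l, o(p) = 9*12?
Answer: -336330469/16846562356 ≈ -0.019964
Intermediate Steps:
o(p) = 108
G = 672660938/323972353 (G = (-45090 - 18839)/(-30790 + 108/42088) = -63929/(-30790 + 108*(1/42088)) = -63929/(-30790 + 27/10522) = -63929/(-323972353/10522) = -63929*(-10522/323972353) = 672660938/323972353 ≈ 2.0763)
G/V(-104, -283) = (672660938/323972353)/(-104) = (672660938/323972353)*(-1/104) = -336330469/16846562356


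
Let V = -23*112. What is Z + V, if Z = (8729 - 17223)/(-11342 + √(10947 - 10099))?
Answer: -1562644339/606793 + 8494*√53/32160029 ≈ -2575.3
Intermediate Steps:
Z = -8494/(-11342 + 4*√53) (Z = -8494/(-11342 + √848) = -8494/(-11342 + 4*√53) ≈ 0.75083)
V = -2576
Z + V = (454429/606793 + 8494*√53/32160029) - 2576 = -1562644339/606793 + 8494*√53/32160029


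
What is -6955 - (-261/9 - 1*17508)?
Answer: 10582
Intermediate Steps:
-6955 - (-261/9 - 1*17508) = -6955 - (-261*⅑ - 17508) = -6955 - (-29 - 17508) = -6955 - 1*(-17537) = -6955 + 17537 = 10582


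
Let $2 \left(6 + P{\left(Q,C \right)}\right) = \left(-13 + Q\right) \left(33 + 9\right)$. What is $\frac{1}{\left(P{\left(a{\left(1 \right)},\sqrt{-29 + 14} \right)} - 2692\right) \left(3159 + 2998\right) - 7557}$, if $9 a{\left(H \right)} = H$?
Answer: $- \frac{3}{54856913} \approx -5.4688 \cdot 10^{-8}$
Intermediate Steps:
$a{\left(H \right)} = \frac{H}{9}$
$P{\left(Q,C \right)} = -279 + 21 Q$ ($P{\left(Q,C \right)} = -6 + \frac{\left(-13 + Q\right) \left(33 + 9\right)}{2} = -6 + \frac{\left(-13 + Q\right) 42}{2} = -6 + \frac{-546 + 42 Q}{2} = -6 + \left(-273 + 21 Q\right) = -279 + 21 Q$)
$\frac{1}{\left(P{\left(a{\left(1 \right)},\sqrt{-29 + 14} \right)} - 2692\right) \left(3159 + 2998\right) - 7557} = \frac{1}{\left(\left(-279 + 21 \cdot \frac{1}{9} \cdot 1\right) - 2692\right) \left(3159 + 2998\right) - 7557} = \frac{1}{\left(\left(-279 + 21 \cdot \frac{1}{9}\right) - 2692\right) 6157 - 7557} = \frac{1}{\left(\left(-279 + \frac{7}{3}\right) - 2692\right) 6157 - 7557} = \frac{1}{\left(- \frac{830}{3} - 2692\right) 6157 - 7557} = \frac{1}{\left(- \frac{8906}{3}\right) 6157 - 7557} = \frac{1}{- \frac{54834242}{3} - 7557} = \frac{1}{- \frac{54856913}{3}} = - \frac{3}{54856913}$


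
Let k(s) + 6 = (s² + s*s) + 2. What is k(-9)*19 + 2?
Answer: 3004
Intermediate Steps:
k(s) = -4 + 2*s² (k(s) = -6 + ((s² + s*s) + 2) = -6 + ((s² + s²) + 2) = -6 + (2*s² + 2) = -6 + (2 + 2*s²) = -4 + 2*s²)
k(-9)*19 + 2 = (-4 + 2*(-9)²)*19 + 2 = (-4 + 2*81)*19 + 2 = (-4 + 162)*19 + 2 = 158*19 + 2 = 3002 + 2 = 3004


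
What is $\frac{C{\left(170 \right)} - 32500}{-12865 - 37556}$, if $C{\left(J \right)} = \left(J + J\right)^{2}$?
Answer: $- \frac{27700}{16807} \approx -1.6481$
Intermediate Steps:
$C{\left(J \right)} = 4 J^{2}$ ($C{\left(J \right)} = \left(2 J\right)^{2} = 4 J^{2}$)
$\frac{C{\left(170 \right)} - 32500}{-12865 - 37556} = \frac{4 \cdot 170^{2} - 32500}{-12865 - 37556} = \frac{4 \cdot 28900 - 32500}{-50421} = \left(115600 - 32500\right) \left(- \frac{1}{50421}\right) = 83100 \left(- \frac{1}{50421}\right) = - \frac{27700}{16807}$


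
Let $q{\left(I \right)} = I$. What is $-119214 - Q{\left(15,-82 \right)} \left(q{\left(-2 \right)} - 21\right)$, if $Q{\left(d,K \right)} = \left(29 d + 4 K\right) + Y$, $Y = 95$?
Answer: $-114568$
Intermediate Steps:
$Q{\left(d,K \right)} = 95 + 4 K + 29 d$ ($Q{\left(d,K \right)} = \left(29 d + 4 K\right) + 95 = \left(4 K + 29 d\right) + 95 = 95 + 4 K + 29 d$)
$-119214 - Q{\left(15,-82 \right)} \left(q{\left(-2 \right)} - 21\right) = -119214 - \left(95 + 4 \left(-82\right) + 29 \cdot 15\right) \left(-2 - 21\right) = -119214 - \left(95 - 328 + 435\right) \left(-2 - 21\right) = -119214 - 202 \left(-23\right) = -119214 - -4646 = -119214 + 4646 = -114568$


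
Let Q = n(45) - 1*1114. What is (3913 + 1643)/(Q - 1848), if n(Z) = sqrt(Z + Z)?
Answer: -8228436/4386677 - 8334*sqrt(10)/4386677 ≈ -1.8818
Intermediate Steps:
n(Z) = sqrt(2)*sqrt(Z) (n(Z) = sqrt(2*Z) = sqrt(2)*sqrt(Z))
Q = -1114 + 3*sqrt(10) (Q = sqrt(2)*sqrt(45) - 1*1114 = sqrt(2)*(3*sqrt(5)) - 1114 = 3*sqrt(10) - 1114 = -1114 + 3*sqrt(10) ≈ -1104.5)
(3913 + 1643)/(Q - 1848) = (3913 + 1643)/((-1114 + 3*sqrt(10)) - 1848) = 5556/(-2962 + 3*sqrt(10))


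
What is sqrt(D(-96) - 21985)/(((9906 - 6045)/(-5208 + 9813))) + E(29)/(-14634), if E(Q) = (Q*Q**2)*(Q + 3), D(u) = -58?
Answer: -390224/7317 + 1535*I*sqrt(22043)/1287 ≈ -53.331 + 177.08*I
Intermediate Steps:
E(Q) = Q**3*(3 + Q)
sqrt(D(-96) - 21985)/(((9906 - 6045)/(-5208 + 9813))) + E(29)/(-14634) = sqrt(-58 - 21985)/(((9906 - 6045)/(-5208 + 9813))) + (29**3*(3 + 29))/(-14634) = sqrt(-22043)/((3861/4605)) + (24389*32)*(-1/14634) = (I*sqrt(22043))/((3861*(1/4605))) + 780448*(-1/14634) = (I*sqrt(22043))/(1287/1535) - 390224/7317 = (I*sqrt(22043))*(1535/1287) - 390224/7317 = 1535*I*sqrt(22043)/1287 - 390224/7317 = -390224/7317 + 1535*I*sqrt(22043)/1287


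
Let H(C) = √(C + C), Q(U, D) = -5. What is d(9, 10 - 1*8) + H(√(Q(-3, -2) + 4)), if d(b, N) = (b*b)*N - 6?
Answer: 157 + I ≈ 157.0 + 1.0*I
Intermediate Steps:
d(b, N) = -6 + N*b² (d(b, N) = b²*N - 6 = N*b² - 6 = -6 + N*b²)
H(C) = √2*√C (H(C) = √(2*C) = √2*√C)
d(9, 10 - 1*8) + H(√(Q(-3, -2) + 4)) = (-6 + (10 - 1*8)*9²) + √2*√(√(-5 + 4)) = (-6 + (10 - 8)*81) + √2*√(√(-1)) = (-6 + 2*81) + √2*√I = (-6 + 162) + √2*√I = 156 + √2*√I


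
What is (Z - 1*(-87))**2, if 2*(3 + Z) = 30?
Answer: 9801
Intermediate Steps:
Z = 12 (Z = -3 + (1/2)*30 = -3 + 15 = 12)
(Z - 1*(-87))**2 = (12 - 1*(-87))**2 = (12 + 87)**2 = 99**2 = 9801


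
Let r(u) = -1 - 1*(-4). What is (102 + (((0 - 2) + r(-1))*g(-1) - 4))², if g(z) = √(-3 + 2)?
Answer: (98 + I)² ≈ 9603.0 + 196.0*I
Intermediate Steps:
r(u) = 3 (r(u) = -1 + 4 = 3)
g(z) = I (g(z) = √(-1) = I)
(102 + (((0 - 2) + r(-1))*g(-1) - 4))² = (102 + (((0 - 2) + 3)*I - 4))² = (102 + ((-2 + 3)*I - 4))² = (102 + (1*I - 4))² = (102 + (I - 4))² = (102 + (-4 + I))² = (98 + I)²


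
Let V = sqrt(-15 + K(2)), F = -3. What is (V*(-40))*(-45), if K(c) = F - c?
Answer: 3600*I*sqrt(5) ≈ 8049.8*I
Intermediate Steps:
K(c) = -3 - c
V = 2*I*sqrt(5) (V = sqrt(-15 + (-3 - 1*2)) = sqrt(-15 + (-3 - 2)) = sqrt(-15 - 5) = sqrt(-20) = 2*I*sqrt(5) ≈ 4.4721*I)
(V*(-40))*(-45) = ((2*I*sqrt(5))*(-40))*(-45) = -80*I*sqrt(5)*(-45) = 3600*I*sqrt(5)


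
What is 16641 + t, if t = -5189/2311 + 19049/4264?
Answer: 164004041007/9854104 ≈ 16643.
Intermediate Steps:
t = 21896343/9854104 (t = -5189*1/2311 + 19049*(1/4264) = -5189/2311 + 19049/4264 = 21896343/9854104 ≈ 2.2221)
16641 + t = 16641 + 21896343/9854104 = 164004041007/9854104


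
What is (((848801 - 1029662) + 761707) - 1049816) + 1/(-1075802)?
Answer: -504518863941/1075802 ≈ -4.6897e+5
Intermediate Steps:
(((848801 - 1029662) + 761707) - 1049816) + 1/(-1075802) = ((-180861 + 761707) - 1049816) - 1/1075802 = (580846 - 1049816) - 1/1075802 = -468970 - 1/1075802 = -504518863941/1075802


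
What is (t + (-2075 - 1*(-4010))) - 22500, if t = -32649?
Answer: -53214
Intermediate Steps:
(t + (-2075 - 1*(-4010))) - 22500 = (-32649 + (-2075 - 1*(-4010))) - 22500 = (-32649 + (-2075 + 4010)) - 22500 = (-32649 + 1935) - 22500 = -30714 - 22500 = -53214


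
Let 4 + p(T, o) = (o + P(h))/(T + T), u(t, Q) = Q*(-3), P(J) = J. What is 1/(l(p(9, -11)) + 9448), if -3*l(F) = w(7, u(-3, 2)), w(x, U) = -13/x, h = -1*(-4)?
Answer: 21/198421 ≈ 0.00010584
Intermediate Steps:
h = 4
u(t, Q) = -3*Q
p(T, o) = -4 + (4 + o)/(2*T) (p(T, o) = -4 + (o + 4)/(T + T) = -4 + (4 + o)/((2*T)) = -4 + (4 + o)*(1/(2*T)) = -4 + (4 + o)/(2*T))
l(F) = 13/21 (l(F) = -(-13)/(3*7) = -1/3*(-13/7) = 13/21)
1/(l(p(9, -11)) + 9448) = 1/(13/21 + 9448) = 1/(198421/21) = 21/198421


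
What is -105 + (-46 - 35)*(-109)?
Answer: 8724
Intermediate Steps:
-105 + (-46 - 35)*(-109) = -105 - 81*(-109) = -105 + 8829 = 8724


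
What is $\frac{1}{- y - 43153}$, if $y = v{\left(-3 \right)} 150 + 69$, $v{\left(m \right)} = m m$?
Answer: $- \frac{1}{44572} \approx -2.2436 \cdot 10^{-5}$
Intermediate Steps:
$v{\left(m \right)} = m^{2}$
$y = 1419$ ($y = \left(-3\right)^{2} \cdot 150 + 69 = 9 \cdot 150 + 69 = 1350 + 69 = 1419$)
$\frac{1}{- y - 43153} = \frac{1}{\left(-1\right) 1419 - 43153} = \frac{1}{-1419 - 43153} = \frac{1}{-44572} = - \frac{1}{44572}$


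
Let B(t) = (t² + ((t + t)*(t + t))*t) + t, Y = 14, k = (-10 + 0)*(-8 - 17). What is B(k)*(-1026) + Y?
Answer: -64189381486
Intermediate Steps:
k = 250 (k = -10*(-25) = 250)
B(t) = t + t² + 4*t³ (B(t) = (t² + ((2*t)*(2*t))*t) + t = (t² + (4*t²)*t) + t = (t² + 4*t³) + t = t + t² + 4*t³)
B(k)*(-1026) + Y = (250*(1 + 250 + 4*250²))*(-1026) + 14 = (250*(1 + 250 + 4*62500))*(-1026) + 14 = (250*(1 + 250 + 250000))*(-1026) + 14 = (250*250251)*(-1026) + 14 = 62562750*(-1026) + 14 = -64189381500 + 14 = -64189381486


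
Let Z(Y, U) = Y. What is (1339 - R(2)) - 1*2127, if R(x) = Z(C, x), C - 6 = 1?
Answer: -795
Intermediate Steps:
C = 7 (C = 6 + 1 = 7)
R(x) = 7
(1339 - R(2)) - 1*2127 = (1339 - 1*7) - 1*2127 = (1339 - 7) - 2127 = 1332 - 2127 = -795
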